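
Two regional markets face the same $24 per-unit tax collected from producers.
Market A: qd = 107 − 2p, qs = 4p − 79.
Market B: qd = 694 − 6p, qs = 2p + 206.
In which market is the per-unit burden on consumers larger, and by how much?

Market A: pre-tax p* = $31, q* = 45; post-tax q = 13; per-unit burden on consumers = $16.
Market B: pre-tax p* = $61, q* = 328; post-tax q = 292; per-unit burden on consumers = $6.
Difference: $16 vs $6 → market A is larger by $10.

Market A, by $10.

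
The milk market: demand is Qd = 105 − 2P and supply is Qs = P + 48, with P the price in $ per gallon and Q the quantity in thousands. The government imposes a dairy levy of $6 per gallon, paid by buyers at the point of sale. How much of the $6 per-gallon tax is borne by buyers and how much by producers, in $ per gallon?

Without the tax, 105 − 2P = P + 48 gives 3P = 57, so P* = $19 and Q* = 67.
With the tax collected from buyers, demand (in seller-price terms) shifts: Qd = 105 − 2(P + 6).
Solving gives Q = 63 with buyers paying $21 and producers receiving $15 (the $6 wedge).
Burden on buyers: $2; on producers: $4. (They sum to $6.)
The less price-elastic side of the market bears the larger share of a per-unit tax.

Buyers bear $2 per gallon; producers bear $4 per gallon.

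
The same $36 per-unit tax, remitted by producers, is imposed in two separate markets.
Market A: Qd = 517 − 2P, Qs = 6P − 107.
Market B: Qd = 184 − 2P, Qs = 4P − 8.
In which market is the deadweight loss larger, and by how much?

Market A, by $108.

Market A: pre-tax P* = $78, Q* = 361; post-tax Q = 307; deadweight loss = $972.
Market B: pre-tax P* = $32, Q* = 120; post-tax Q = 72; deadweight loss = $864.
Difference: $972 vs $864 → market A is larger by $108.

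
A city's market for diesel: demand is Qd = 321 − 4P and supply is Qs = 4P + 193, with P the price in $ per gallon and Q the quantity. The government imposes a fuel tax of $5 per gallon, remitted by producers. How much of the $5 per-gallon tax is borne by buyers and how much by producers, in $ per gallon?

Buyers bear $2.5 per gallon; producers bear $2.5 per gallon.

Before the tax: set 321 − 4P = 4P + 193 → P* = $16, Q* = 257.
With the tax collected from producers, supply shifts: Qs = 4(P − 5) + 193.
Solving gives Q = 247 with buyers paying $18.5 and producers receiving $13.5 (the $5 wedge).
Burden on buyers: $2.5; on producers: $2.5. (They sum to $5.)
The less price-elastic side of the market bears the larger share of a per-unit tax.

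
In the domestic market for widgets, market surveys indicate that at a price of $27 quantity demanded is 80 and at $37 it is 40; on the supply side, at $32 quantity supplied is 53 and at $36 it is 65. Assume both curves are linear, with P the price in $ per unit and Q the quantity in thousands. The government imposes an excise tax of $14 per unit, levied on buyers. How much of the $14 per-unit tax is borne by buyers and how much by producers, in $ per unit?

Buyers bear $6 per unit; producers bear $8 per unit.

Demand slope: (40 − 80)/(37 − 27) = -4, so Qd = 188 − 4P.
Supply slope: (65 − 53)/(36 − 32) = 3, so Qs = 3P − 43.
Before the tax: set 188 − 4P = 3P − 43 → P* = $33, Q* = 56.
With the tax collected from buyers, demand (in seller-price terms) shifts: Qd = 188 − 4(P + 14).
Solving gives Q = 32 with buyers paying $39 and producers receiving $25 (the $14 wedge).
Burden on buyers: $6; on producers: $8. (They sum to $14.)
The less price-elastic side of the market bears the larger share of a per-unit tax.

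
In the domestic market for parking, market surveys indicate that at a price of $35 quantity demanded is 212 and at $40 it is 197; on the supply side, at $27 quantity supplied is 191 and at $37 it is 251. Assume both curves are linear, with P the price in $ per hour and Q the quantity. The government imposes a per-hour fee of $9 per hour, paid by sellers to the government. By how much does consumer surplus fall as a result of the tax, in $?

Consumer surplus falls by $1272.

Demand slope: (197 − 212)/(40 − 35) = -3, so Qd = 317 − 3P.
Supply slope: (251 − 191)/(37 − 27) = 6, so Qs = 6P + 29.
Before the tax: set 317 − 3P = 6P + 29 → P* = $32, Q* = 221.
With the tax collected from sellers, supply shifts: Qs = 6(P − 9) + 29.
New equilibrium: buyers pay $38, sellers receive $29, Q = 203. (Wedge: Pb − Ps = 9.)
ΔCS is the trapezoid between Q = 203 and Q = 221 of height $6: ½ · (221 + 203) · 6 = $1272.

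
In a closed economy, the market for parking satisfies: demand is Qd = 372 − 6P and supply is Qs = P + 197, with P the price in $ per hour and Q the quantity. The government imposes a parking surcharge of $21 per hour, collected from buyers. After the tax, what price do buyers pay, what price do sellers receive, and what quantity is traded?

Before the tax: set 372 − 6P = P + 197 → P* = $25, Q* = 222.
With the tax collected from buyers, demand (in seller-price terms) shifts: Qd = 372 − 6(P + 21).
Solving gives Q = 204 with buyers paying $28 and sellers receiving $7 (the $21 wedge).

Buyers pay $28; sellers receive $7; quantity = 204.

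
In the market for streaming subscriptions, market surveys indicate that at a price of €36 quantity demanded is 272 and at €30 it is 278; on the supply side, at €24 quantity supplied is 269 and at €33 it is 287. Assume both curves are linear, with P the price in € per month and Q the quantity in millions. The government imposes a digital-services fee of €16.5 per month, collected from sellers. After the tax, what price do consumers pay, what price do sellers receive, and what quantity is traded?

Consumers pay €40; sellers receive €23.5; quantity = 268.

Demand slope: (278 − 272)/(30 − 36) = -1, so Qd = 308 − P.
Supply slope: (287 − 269)/(33 − 24) = 2, so Qs = 2P + 221.
Without the tax, 308 − P = 2P + 221 gives 3P = 87, so P* = €29 and Q* = 279.
With the tax collected from sellers, supply shifts: Qs = 2(P − 16.5) + 221.
Solving gives Q = 268 with consumers paying €40 and sellers receiving €23.5 (the €16.5 wedge).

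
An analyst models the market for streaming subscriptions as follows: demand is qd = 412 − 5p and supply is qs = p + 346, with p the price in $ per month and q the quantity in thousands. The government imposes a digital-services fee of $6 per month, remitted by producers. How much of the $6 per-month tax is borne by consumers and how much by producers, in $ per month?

Consumers bear $1 per month; producers bear $5 per month.

Without the tax, 412 − 5p = p + 346 gives 6p = 66, so p* = $11 and q* = 357.
With the tax collected from producers, supply shifts: qs = (p − 6) + 346.
Solving gives q = 352 with consumers paying $12 and producers receiving $6 (the $6 wedge).
Burden on consumers: $1; on producers: $5. (They sum to $6.)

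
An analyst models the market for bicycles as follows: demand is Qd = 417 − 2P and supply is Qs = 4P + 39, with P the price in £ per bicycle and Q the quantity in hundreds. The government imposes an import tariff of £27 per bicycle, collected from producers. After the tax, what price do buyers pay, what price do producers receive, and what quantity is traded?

Buyers pay £81; producers receive £54; quantity = 255.

Before the tax: set 417 − 2P = 4P + 39 → P* = £63, Q* = 291.
With the tax collected from producers, supply shifts: Qs = 4(P − 27) + 39.
New equilibrium: buyers pay £81, producers receive £54, Q = 255. (Wedge: Pb − Ps = 27.)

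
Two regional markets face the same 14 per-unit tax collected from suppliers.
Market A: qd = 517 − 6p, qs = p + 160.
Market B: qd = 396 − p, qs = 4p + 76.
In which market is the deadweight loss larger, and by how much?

Market A, by 5.6.

Market A: pre-tax p* = 51, q* = 211; post-tax q = 199; deadweight loss = 84.
Market B: pre-tax p* = 64, q* = 332; post-tax q = 320.8; deadweight loss = 78.4.
Difference: 84 vs 78.4 → market A is larger by 5.6.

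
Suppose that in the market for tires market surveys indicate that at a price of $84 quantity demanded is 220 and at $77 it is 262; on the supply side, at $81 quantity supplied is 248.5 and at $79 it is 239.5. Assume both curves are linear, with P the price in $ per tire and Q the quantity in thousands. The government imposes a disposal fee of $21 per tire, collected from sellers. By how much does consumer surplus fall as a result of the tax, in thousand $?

Consumer surplus falls by $1953 thousand.

Demand slope: (262 − 220)/(77 − 84) = -6, so Qd = 724 − 6P.
Supply slope: (239.5 − 248.5)/(79 − 81) = 4.5, so Qs = 4.5P − 116.
Before the tax: set 724 − 6P = 4.5P − 116 → P* = $80, Q* = 244.
With the tax collected from sellers, supply shifts: Qs = 4.5(P − 21) − 116.
New equilibrium: consumers pay $89, sellers receive $68, Q = 190. (Wedge: Pb − Ps = 21.)
ΔCS is the trapezoid between Q = 190 and Q = 244 of height $9: ½ · (244 + 190) · 9 = $1953.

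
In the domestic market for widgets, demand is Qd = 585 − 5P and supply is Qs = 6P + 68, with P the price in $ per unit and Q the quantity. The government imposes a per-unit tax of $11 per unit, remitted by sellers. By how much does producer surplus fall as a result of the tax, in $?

Without the tax, 585 − 5P = 6P + 68 gives 11P = 517, so P* = $47 and Q* = 350.
With the tax collected from sellers, supply shifts: Qs = 6(P − 11) + 68.
Solving gives Q = 320 with consumers paying $53 and sellers receiving $42 (the $11 wedge).
ΔPS is the trapezoid between Q = 320 and Q = 350 of height $5: ½ · (350 + 320) · 5 = $1675.

Producer surplus falls by $1675.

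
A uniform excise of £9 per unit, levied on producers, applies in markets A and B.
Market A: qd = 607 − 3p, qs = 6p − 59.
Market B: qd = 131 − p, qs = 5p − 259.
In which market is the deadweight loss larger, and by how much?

Market A: pre-tax p* = £74, q* = 385; post-tax q = 367; deadweight loss = £81.
Market B: pre-tax p* = £65, q* = 66; post-tax q = 58.5; deadweight loss = £33.75.
Difference: £81 vs £33.75 → market A is larger by £47.25.

Market A, by £47.25.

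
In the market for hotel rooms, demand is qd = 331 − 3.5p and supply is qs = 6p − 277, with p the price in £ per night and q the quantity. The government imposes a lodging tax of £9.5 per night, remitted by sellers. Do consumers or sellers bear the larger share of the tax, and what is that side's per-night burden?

Consumers bear the larger share: £6 per night.

Before the tax: set 331 − 3.5p = 6p − 277 → p* = £64, q* = 107.
With the tax collected from sellers, supply shifts: qs = 6(p − 9.5) − 277.
New equilibrium: consumers pay £70, sellers receive £60.5, q = 86. (Wedge: pb − ps = 9.5.)
Per-night burden: consumers £6, sellers £3.5.
Consumers take the larger share because demand is less price-elastic here (demand slope 3.5 vs supply slope 6).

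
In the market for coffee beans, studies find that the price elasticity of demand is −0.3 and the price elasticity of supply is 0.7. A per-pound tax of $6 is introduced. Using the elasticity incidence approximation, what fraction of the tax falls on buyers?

Buyers' share ≈ 0.7.

Incidence ratio: buyers' share ≈ εs / (εs + |εd|) = 0.7 / (0.7 + 0.3) = 0.7.
Supply is the more elastic side, so buyers bear the larger share.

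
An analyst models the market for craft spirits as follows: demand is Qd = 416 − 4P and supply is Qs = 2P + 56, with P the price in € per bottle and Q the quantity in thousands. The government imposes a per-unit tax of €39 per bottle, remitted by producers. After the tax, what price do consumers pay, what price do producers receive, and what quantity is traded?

Consumers pay €73; producers receive €34; quantity = 124.

Before the tax: set 416 − 4P = 2P + 56 → P* = €60, Q* = 176.
With the tax collected from producers, supply shifts: Qs = 2(P − 39) + 56.
New equilibrium: consumers pay €73, producers receive €34, Q = 124. (Wedge: Pb − Ps = 39.)
The less price-elastic side of the market bears the larger share of a per-unit tax.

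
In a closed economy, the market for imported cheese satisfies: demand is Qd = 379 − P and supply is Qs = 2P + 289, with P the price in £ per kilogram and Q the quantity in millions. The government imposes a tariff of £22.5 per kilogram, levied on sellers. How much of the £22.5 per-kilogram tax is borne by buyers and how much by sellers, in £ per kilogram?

Buyers bear £15 per kilogram; sellers bear £7.5 per kilogram.

Before the tax: set 379 − P = 2P + 289 → P* = £30, Q* = 349.
With the tax collected from sellers, supply shifts: Qs = 2(P − 22.5) + 289.
New equilibrium: buyers pay £45, sellers receive £22.5, Q = 334. (Wedge: Pb − Ps = 22.5.)
Burden on buyers: £15; on sellers: £7.5. (They sum to £22.5.)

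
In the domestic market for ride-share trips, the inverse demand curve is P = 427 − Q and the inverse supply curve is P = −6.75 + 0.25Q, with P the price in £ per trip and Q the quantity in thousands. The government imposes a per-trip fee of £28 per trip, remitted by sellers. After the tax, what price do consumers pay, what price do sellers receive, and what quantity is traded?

Consumers pay £102.4; sellers receive £74.4; quantity = 324.6.

Inverting to Q(P) form: Qd = 427 − P; Qs = 4P + 27.
Without the tax, 427 − P = 4P + 27 gives 5P = 400, so P* = £80 and Q* = 347.
With the tax collected from sellers, supply shifts: Qs = 4(P − 28) + 27.
New equilibrium: consumers pay £102.4, sellers receive £74.4, Q = 324.6. (Wedge: Pb − Ps = 28.)
The less price-elastic side of the market bears the larger share of a per-unit tax.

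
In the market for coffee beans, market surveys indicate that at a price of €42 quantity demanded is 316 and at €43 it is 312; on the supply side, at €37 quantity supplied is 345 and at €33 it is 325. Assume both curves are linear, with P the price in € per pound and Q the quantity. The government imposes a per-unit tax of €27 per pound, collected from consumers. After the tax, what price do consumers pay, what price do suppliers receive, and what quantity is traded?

Demand slope: (312 − 316)/(43 − 42) = -4, so Qd = 484 − 4P.
Supply slope: (325 − 345)/(33 − 37) = 5, so Qs = 5P + 160.
Without the tax, 484 − 4P = 5P + 160 gives 9P = 324, so P* = €36 and Q* = 340.
With the tax collected from consumers, demand (in seller-price terms) shifts: Qd = 484 − 4(P + 27).
Solving gives Q = 280 with consumers paying €51 and suppliers receiving €24 (the €27 wedge).

Consumers pay €51; suppliers receive €24; quantity = 280.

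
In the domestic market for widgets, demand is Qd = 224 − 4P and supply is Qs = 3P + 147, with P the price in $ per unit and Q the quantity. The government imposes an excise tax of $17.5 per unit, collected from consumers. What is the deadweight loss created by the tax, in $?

Without the tax, 224 − 4P = 3P + 147 gives 7P = 77, so P* = $11 and Q* = 180.
With the tax collected from consumers, demand (in seller-price terms) shifts: Qd = 224 − 4(P + 17.5).
New equilibrium: consumers pay $18.5, sellers receive $1, Q = 150. (Wedge: Pb − Ps = 17.5.)
Quantity falls by |ΔQ| = |180 − 150| = 30.
DWL = ½ · t · |ΔQ| = ½ · 17.5 · 30 = $262.5.

Deadweight loss = $262.5.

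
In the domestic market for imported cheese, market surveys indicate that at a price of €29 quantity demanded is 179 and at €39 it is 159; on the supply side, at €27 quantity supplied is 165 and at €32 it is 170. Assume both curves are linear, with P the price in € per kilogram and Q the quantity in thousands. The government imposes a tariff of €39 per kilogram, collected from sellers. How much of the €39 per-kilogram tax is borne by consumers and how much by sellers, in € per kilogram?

Demand slope: (159 − 179)/(39 − 29) = -2, so Qd = 237 − 2P.
Supply slope: (170 − 165)/(32 − 27) = 1, so Qs = P + 138.
Before the tax: set 237 − 2P = P + 138 → P* = €33, Q* = 171.
With the tax collected from sellers, supply shifts: Qs = (P − 39) + 138.
New equilibrium: consumers pay €46, sellers receive €7, Q = 145. (Wedge: Pb − Ps = 39.)
Burden on consumers: €13; on sellers: €26. (They sum to €39.)
The less price-elastic side of the market bears the larger share of a per-unit tax.

Consumers bear €13 per kilogram; sellers bear €26 per kilogram.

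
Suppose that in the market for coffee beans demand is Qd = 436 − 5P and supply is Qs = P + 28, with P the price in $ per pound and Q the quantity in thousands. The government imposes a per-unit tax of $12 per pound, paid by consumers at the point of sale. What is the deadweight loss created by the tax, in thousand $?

Deadweight loss = $60 thousand.

Without the tax, 436 − 5P = P + 28 gives 6P = 408, so P* = $68 and Q* = 96.
With the tax collected from consumers, demand (in seller-price terms) shifts: Qd = 436 − 5(P + 12).
New equilibrium: consumers pay $70, producers receive $58, Q = 86. (Wedge: Pb − Ps = 12.)
Quantity falls by |ΔQ| = |96 − 86| = 10.
DWL = ½ · t · |ΔQ| = ½ · 12 · 10 = $60.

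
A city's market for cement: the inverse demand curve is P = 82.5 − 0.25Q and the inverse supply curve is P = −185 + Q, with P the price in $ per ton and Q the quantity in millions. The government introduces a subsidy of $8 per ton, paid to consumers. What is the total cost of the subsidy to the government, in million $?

Government outlay = $1763.2 million.

Rewrite in direct form: Qd = 330 − 4P and Qs = P + 185.
Before the subsidy: set 330 − 4P = P + 185 → P* = $29, Q* = 214.
With a per-unit subsidy paid to consumers, each effectively pays P − 8, so demand becomes Qd = 330 − 4(P − 8).
Solving gives Q = 220.4 with consumers paying $27.4 and producers receiving $35.4 (the $8 wedge).
Outlay = t · Q = 8 · 220.4 = $1763.2.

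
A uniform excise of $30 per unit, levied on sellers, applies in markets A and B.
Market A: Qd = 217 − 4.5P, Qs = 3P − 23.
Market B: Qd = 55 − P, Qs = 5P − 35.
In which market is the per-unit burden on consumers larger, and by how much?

Market A: pre-tax P* = $32, Q* = 73; post-tax Q = 19; per-unit burden on consumers = $12.
Market B: pre-tax P* = $15, Q* = 40; post-tax Q = 15; per-unit burden on consumers = $25.
Difference: $12 vs $25 → market B is larger by $13.

Market B, by $13.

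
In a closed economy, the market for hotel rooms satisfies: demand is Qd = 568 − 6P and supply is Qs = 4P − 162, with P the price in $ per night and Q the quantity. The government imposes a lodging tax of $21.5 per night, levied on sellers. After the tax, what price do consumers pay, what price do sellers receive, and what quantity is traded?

Consumers pay $81.6; sellers receive $60.1; quantity = 78.4.

Before the tax: set 568 − 6P = 4P − 162 → P* = $73, Q* = 130.
With the tax collected from sellers, supply shifts: Qs = 4(P − 21.5) − 162.
Solving gives Q = 78.4 with consumers paying $81.6 and sellers receiving $60.1 (the $21.5 wedge).
The less price-elastic side of the market bears the larger share of a per-unit tax.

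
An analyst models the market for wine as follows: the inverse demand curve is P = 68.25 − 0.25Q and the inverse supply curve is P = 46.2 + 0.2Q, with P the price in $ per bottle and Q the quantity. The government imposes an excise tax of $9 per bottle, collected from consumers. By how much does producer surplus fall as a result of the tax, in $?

Producer surplus falls by $156.

Rewrite in direct form: Qd = 273 − 4P and Qs = 5P − 231.
Without the tax, 273 − 4P = 5P − 231 gives 9P = 504, so P* = $56 and Q* = 49.
With the tax collected from consumers, demand (in seller-price terms) shifts: Qd = 273 − 4(P + 9).
New equilibrium: consumers pay $61, sellers receive $52, Q = 29. (Wedge: Pb − Ps = 9.)
ΔPS is the trapezoid between Q = 29 and Q = 49 of height $4: ½ · (49 + 29) · 4 = $156.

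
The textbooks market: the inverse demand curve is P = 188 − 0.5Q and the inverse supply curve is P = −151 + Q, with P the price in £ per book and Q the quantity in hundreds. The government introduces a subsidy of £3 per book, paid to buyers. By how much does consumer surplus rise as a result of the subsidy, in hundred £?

Consumer surplus rises by £227 hundred.

Rewrite in direct form: Qd = 376 − 2P and Qs = P + 151.
Without the subsidy, 376 − 2P = P + 151 gives 3P = 225, so P* = £75 and Q* = 226.
With a per-unit subsidy paid to buyers, each effectively pays P − 3, so demand becomes Qd = 376 − 2(P − 3).
Solving gives Q = 228 with buyers paying £74 and sellers receiving £77 (the £3 wedge).
ΔCS is the trapezoid between Q = 228 and Q = 226 of height £1: ½ · (226 + 228) · 1 = £227.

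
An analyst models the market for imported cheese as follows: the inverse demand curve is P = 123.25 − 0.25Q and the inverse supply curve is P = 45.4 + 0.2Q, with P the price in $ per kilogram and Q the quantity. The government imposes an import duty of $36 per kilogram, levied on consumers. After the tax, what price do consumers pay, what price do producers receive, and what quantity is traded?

Consumers pay $100; producers receive $64; quantity = 93.

Rewrite in direct form: Qd = 493 − 4P and Qs = 5P − 227.
Before the tax: set 493 − 4P = 5P − 227 → P* = $80, Q* = 173.
With the tax collected from consumers, demand (in seller-price terms) shifts: Qd = 493 − 4(P + 36).
Solving gives Q = 93 with consumers paying $100 and producers receiving $64 (the $36 wedge).
The less price-elastic side of the market bears the larger share of a per-unit tax.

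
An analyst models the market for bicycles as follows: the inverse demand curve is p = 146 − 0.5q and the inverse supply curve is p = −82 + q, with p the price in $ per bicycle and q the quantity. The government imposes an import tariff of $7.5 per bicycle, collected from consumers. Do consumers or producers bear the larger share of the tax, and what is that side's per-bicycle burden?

Producers bear the larger share: $5 per bicycle.

Rewrite in direct form: qd = 292 − 2p and qs = p + 82.
Before the tax: set 292 − 2p = p + 82 → p* = $70, q* = 152.
With the tax collected from consumers, demand (in seller-price terms) shifts: qd = 292 − 2(p + 7.5).
Solving gives q = 147 with consumers paying $72.5 and producers receiving $65 (the $7.5 wedge).
Per-bicycle burden: consumers $2.5, producers $5.
Producers take the larger share because supply is less price-elastic here (demand slope 2 vs supply slope 1).
The less price-elastic side of the market bears the larger share of a per-unit tax.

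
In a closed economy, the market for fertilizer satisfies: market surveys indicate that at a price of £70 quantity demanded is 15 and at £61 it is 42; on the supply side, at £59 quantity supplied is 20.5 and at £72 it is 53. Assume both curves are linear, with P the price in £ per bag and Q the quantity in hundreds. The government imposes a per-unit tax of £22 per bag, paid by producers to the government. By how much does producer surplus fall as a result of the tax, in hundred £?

Demand slope: (42 − 15)/(61 − 70) = -3, so Qd = 225 − 3P.
Supply slope: (53 − 20.5)/(72 − 59) = 2.5, so Qs = 2.5P − 127.
Without the tax, 225 − 3P = 2.5P − 127 gives 5.5P = 352, so P* = £64 and Q* = 33.
With the tax collected from producers, supply shifts: Qs = 2.5(P − 22) − 127.
Solving gives Q = 3 with buyers paying £74 and producers receiving £52 (the £22 wedge).
ΔPS is the trapezoid between Q = 3 and Q = 33 of height £12: ½ · (33 + 3) · 12 = £216.

Producer surplus falls by £216 hundred.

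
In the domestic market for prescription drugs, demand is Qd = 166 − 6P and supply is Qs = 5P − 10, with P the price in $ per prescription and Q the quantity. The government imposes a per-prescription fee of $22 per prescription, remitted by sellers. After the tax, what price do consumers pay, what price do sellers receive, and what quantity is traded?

Before the tax: set 166 − 6P = 5P − 10 → P* = $16, Q* = 70.
With the tax collected from sellers, supply shifts: Qs = 5(P − 22) − 10.
New equilibrium: consumers pay $26, sellers receive $4, Q = 10. (Wedge: Pb − Ps = 22.)
The less price-elastic side of the market bears the larger share of a per-unit tax.

Consumers pay $26; sellers receive $4; quantity = 10.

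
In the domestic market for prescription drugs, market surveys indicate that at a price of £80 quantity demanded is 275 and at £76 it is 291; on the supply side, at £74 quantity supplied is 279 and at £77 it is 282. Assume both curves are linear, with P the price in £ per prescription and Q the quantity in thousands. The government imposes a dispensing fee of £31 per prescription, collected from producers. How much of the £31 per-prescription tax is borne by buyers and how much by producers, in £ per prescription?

Demand slope: (291 − 275)/(76 − 80) = -4, so Qd = 595 − 4P.
Supply slope: (282 − 279)/(77 − 74) = 1, so Qs = P + 205.
Before the tax: set 595 − 4P = P + 205 → P* = £78, Q* = 283.
With the tax collected from producers, supply shifts: Qs = (P − 31) + 205.
New equilibrium: buyers pay £84.2, producers receive £53.2, Q = 258.2. (Wedge: Pb − Ps = 31.)
Burden on buyers: £6.2; on producers: £24.8. (They sum to £31.)

Buyers bear £6.2 per prescription; producers bear £24.8 per prescription.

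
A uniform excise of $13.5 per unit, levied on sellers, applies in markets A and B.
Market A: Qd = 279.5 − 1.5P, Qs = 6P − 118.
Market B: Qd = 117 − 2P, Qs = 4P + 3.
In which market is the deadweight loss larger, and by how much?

Market B, by $12.15.

Market A: pre-tax P* = $53, Q* = 200; post-tax Q = 183.8; deadweight loss = $109.35.
Market B: pre-tax P* = $19, Q* = 79; post-tax Q = 61; deadweight loss = $121.5.
Difference: $109.35 vs $121.5 → market B is larger by $12.15.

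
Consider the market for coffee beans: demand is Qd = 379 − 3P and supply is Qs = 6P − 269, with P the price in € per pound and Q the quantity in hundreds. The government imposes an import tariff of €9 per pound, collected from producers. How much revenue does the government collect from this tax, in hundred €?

Tax revenue = €1305 hundred.

Without the tax, 379 − 3P = 6P − 269 gives 9P = 648, so P* = €72 and Q* = 163.
With the tax collected from producers, supply shifts: Qs = 6(P − 9) − 269.
Solving gives Q = 145 with buyers paying €78 and producers receiving €69 (the €9 wedge).
Revenue = t · Q = 9 · 145 = €1305.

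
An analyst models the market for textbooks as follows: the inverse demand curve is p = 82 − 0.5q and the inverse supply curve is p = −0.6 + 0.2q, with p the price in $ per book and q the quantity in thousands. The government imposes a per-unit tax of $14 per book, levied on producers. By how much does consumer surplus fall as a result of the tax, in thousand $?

Rewrite in direct form: qd = 164 − 2p and qs = 5p + 3.
Without the tax, 164 − 2p = 5p + 3 gives 7p = 161, so p* = $23 and q* = 118.
With the tax collected from producers, supply shifts: qs = 5(p − 14) + 3.
New equilibrium: consumers pay $33, producers receive $19, q = 98. (Wedge: pb − ps = 14.)
ΔCS is the trapezoid between Q = 98 and Q = 118 of height $10: ½ · (118 + 98) · 10 = $1080.

Consumer surplus falls by $1080 thousand.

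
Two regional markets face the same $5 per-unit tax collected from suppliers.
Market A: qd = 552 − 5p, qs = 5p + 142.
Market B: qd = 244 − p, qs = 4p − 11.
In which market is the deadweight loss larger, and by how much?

Market A, by $21.25.

Market A: pre-tax p* = $41, q* = 347; post-tax q = 334.5; deadweight loss = $31.25.
Market B: pre-tax p* = $51, q* = 193; post-tax q = 189; deadweight loss = $10.
Difference: $31.25 vs $10 → market A is larger by $21.25.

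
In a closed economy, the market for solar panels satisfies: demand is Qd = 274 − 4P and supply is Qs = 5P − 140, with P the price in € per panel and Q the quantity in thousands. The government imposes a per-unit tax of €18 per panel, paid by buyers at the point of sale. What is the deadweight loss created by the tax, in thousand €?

Deadweight loss = €360 thousand.

Before the tax: set 274 − 4P = 5P − 140 → P* = €46, Q* = 90.
With the tax collected from buyers, demand (in seller-price terms) shifts: Qd = 274 − 4(P + 18).
Solving gives Q = 50 with buyers paying €56 and producers receiving €38 (the €18 wedge).
Quantity falls by |ΔQ| = |90 − 50| = 40.
DWL = ½ · t · |ΔQ| = ½ · 18 · 40 = €360.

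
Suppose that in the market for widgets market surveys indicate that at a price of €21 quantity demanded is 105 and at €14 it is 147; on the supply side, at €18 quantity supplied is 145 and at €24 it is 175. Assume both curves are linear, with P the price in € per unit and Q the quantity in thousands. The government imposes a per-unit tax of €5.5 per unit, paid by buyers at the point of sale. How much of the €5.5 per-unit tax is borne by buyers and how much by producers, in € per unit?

Buyers bear €2.5 per unit; producers bear €3 per unit.

Demand slope: (147 − 105)/(14 − 21) = -6, so Qd = 231 − 6P.
Supply slope: (175 − 145)/(24 − 18) = 5, so Qs = 5P + 55.
Before the tax: set 231 − 6P = 5P + 55 → P* = €16, Q* = 135.
With the tax collected from buyers, demand (in seller-price terms) shifts: Qd = 231 − 6(P + 5.5).
New equilibrium: buyers pay €18.5, producers receive €13, Q = 120. (Wedge: Pb − Ps = 5.5.)
Burden on buyers: €2.5; on producers: €3. (They sum to €5.5.)
The less price-elastic side of the market bears the larger share of a per-unit tax.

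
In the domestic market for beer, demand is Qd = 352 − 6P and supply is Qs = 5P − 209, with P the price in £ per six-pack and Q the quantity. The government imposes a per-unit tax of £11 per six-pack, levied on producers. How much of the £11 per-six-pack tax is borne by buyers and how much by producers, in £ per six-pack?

Before the tax: set 352 − 6P = 5P − 209 → P* = £51, Q* = 46.
With the tax collected from producers, supply shifts: Qs = 5(P − 11) − 209.
New equilibrium: buyers pay £56, producers receive £45, Q = 16. (Wedge: Pb − Ps = 11.)
Burden on buyers: £5; on producers: £6. (They sum to £11.)

Buyers bear £5 per six-pack; producers bear £6 per six-pack.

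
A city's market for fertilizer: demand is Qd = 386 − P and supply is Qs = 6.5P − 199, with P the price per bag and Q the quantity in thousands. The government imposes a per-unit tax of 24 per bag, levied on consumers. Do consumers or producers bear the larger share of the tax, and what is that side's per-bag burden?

Without the tax, 386 − P = 6.5P − 199 gives 7.5P = 585, so P* = 78 and Q* = 308.
With the tax collected from consumers, demand (in seller-price terms) shifts: Qd = 386 − (P + 24).
Solving gives Q = 287.2 with consumers paying 98.8 and producers receiving 74.8 (the 24 wedge).
Per-bag burden: consumers 20.8, producers 3.2.
Consumers take the larger share because demand is less price-elastic here (demand slope 1 vs supply slope 6.5).

Consumers bear the larger share: 20.8 per bag.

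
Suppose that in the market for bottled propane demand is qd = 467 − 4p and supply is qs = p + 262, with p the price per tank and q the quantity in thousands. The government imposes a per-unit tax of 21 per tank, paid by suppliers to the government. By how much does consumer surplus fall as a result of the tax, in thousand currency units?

Consumer surplus falls by 1237.32 thousand.

Without the tax, 467 − 4p = p + 262 gives 5p = 205, so p* = 41 and q* = 303.
With the tax collected from suppliers, supply shifts: qs = (p − 21) + 262.
New equilibrium: consumers pay 45.2, suppliers receive 24.2, q = 286.2. (Wedge: pb − ps = 21.)
ΔCS is the trapezoid between Q = 286.2 and Q = 303 of height 4.2: ½ · (303 + 286.2) · 4.2 = 1237.32.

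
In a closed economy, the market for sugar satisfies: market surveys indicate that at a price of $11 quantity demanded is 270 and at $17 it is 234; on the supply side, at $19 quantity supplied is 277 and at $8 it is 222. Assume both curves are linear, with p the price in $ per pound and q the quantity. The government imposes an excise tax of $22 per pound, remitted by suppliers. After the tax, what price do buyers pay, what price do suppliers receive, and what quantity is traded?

Demand slope: (234 − 270)/(17 − 11) = -6, so qd = 336 − 6p.
Supply slope: (222 − 277)/(8 − 19) = 5, so qs = 5p + 182.
Without the tax, 336 − 6p = 5p + 182 gives 11p = 154, so p* = $14 and q* = 252.
With the tax collected from suppliers, supply shifts: qs = 5(p − 22) + 182.
Solving gives q = 192 with buyers paying $24 and suppliers receiving $2 (the $22 wedge).

Buyers pay $24; suppliers receive $2; quantity = 192.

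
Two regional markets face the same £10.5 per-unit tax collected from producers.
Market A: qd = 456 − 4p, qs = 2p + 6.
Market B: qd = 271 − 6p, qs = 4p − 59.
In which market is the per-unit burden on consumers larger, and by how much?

Market A: pre-tax p* = £75, q* = 156; post-tax q = 142; per-unit burden on consumers = £3.5.
Market B: pre-tax p* = £33, q* = 73; post-tax q = 47.8; per-unit burden on consumers = £4.2.
Difference: £3.5 vs £4.2 → market B is larger by £0.7.

Market B, by £0.7.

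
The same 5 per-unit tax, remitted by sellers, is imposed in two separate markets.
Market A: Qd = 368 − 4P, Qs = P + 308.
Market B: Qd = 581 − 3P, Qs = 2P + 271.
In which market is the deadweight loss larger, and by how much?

Market B, by 5.

Market A: pre-tax P* = 12, Q* = 320; post-tax Q = 316; deadweight loss = 10.
Market B: pre-tax P* = 62, Q* = 395; post-tax Q = 389; deadweight loss = 15.
Difference: 10 vs 15 → market B is larger by 5.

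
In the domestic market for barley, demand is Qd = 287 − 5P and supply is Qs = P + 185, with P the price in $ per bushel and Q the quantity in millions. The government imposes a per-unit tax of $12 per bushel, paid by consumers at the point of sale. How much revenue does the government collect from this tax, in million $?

Tax revenue = $2304 million.

Before the tax: set 287 − 5P = P + 185 → P* = $17, Q* = 202.
With the tax collected from consumers, demand (in seller-price terms) shifts: Qd = 287 − 5(P + 12).
New equilibrium: consumers pay $19, sellers receive $7, Q = 192. (Wedge: Pb − Ps = 12.)
Revenue = t · Q = 12 · 192 = $2304.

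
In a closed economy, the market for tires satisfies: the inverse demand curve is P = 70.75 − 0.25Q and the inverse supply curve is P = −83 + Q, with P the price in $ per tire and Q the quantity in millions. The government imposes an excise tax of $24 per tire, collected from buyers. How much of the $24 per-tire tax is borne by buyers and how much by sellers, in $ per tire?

Buyers bear $4.8 per tire; sellers bear $19.2 per tire.

Inverting to Q(P) form: Qd = 283 − 4P; Qs = P + 83.
Before the tax: set 283 − 4P = P + 83 → P* = $40, Q* = 123.
With the tax collected from buyers, demand (in seller-price terms) shifts: Qd = 283 − 4(P + 24).
New equilibrium: buyers pay $44.8, sellers receive $20.8, Q = 103.8. (Wedge: Pb − Ps = 24.)
Burden on buyers: $4.8; on sellers: $19.2. (They sum to $24.)
The less price-elastic side of the market bears the larger share of a per-unit tax.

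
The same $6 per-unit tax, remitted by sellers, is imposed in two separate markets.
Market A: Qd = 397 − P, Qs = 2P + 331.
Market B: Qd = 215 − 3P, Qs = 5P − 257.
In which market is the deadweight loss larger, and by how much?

Market B, by $21.75.

Market A: pre-tax P* = $22, Q* = 375; post-tax Q = 371; deadweight loss = $12.
Market B: pre-tax P* = $59, Q* = 38; post-tax Q = 26.75; deadweight loss = $33.75.
Difference: $12 vs $33.75 → market B is larger by $21.75.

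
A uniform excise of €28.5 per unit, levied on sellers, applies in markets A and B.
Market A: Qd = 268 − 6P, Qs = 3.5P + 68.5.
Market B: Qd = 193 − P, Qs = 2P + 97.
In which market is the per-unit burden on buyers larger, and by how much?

Market B, by €8.5.

Market A: pre-tax P* = €21, Q* = 142; post-tax Q = 79; per-unit burden on buyers = €10.5.
Market B: pre-tax P* = €32, Q* = 161; post-tax Q = 142; per-unit burden on buyers = €19.
Difference: €10.5 vs €19 → market B is larger by €8.5.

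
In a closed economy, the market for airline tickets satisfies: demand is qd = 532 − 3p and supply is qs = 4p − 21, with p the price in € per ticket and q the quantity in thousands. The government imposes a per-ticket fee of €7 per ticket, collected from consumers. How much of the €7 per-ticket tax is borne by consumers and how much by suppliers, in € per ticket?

Consumers bear €4 per ticket; suppliers bear €3 per ticket.

Without the tax, 532 − 3p = 4p − 21 gives 7p = 553, so p* = €79 and q* = 295.
With the tax collected from consumers, demand (in seller-price terms) shifts: qd = 532 − 3(p + 7).
New equilibrium: consumers pay €83, suppliers receive €76, q = 283. (Wedge: pb − ps = 7.)
Burden on consumers: €4; on suppliers: €3. (They sum to €7.)
The less price-elastic side of the market bears the larger share of a per-unit tax.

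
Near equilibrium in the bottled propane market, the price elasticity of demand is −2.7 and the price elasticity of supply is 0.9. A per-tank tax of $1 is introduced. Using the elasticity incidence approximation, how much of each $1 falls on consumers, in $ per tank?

Consumers bear ≈ $0.25 per tank.

Incidence ratio: consumers' share ≈ εs / (εs + |εd|) = 0.9 / (0.9 + 2.7) = 0.25.
So consumers bear ≈ 0.25 × $1 = $0.25; suppliers bear $0.75.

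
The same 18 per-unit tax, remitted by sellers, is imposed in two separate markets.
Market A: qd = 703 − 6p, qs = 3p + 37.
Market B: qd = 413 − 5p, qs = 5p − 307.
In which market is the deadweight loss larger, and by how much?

Market B, by 81.

Market A: pre-tax p* = 74, q* = 259; post-tax q = 223; deadweight loss = 324.
Market B: pre-tax p* = 72, q* = 53; post-tax q = 8; deadweight loss = 405.
Difference: 324 vs 405 → market B is larger by 81.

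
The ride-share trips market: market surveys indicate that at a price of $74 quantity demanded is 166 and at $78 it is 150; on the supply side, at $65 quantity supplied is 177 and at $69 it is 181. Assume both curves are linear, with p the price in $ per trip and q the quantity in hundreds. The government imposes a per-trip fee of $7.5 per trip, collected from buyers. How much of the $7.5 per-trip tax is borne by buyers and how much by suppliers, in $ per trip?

Demand slope: (150 − 166)/(78 − 74) = -4, so qd = 462 − 4p.
Supply slope: (181 − 177)/(69 − 65) = 1, so qs = p + 112.
Before the tax: set 462 − 4p = p + 112 → p* = $70, q* = 182.
With the tax collected from buyers, demand (in seller-price terms) shifts: qd = 462 − 4(p + 7.5).
Solving gives q = 176 with buyers paying $71.5 and suppliers receiving $64 (the $7.5 wedge).
Burden on buyers: $1.5; on suppliers: $6. (They sum to $7.5.)

Buyers bear $1.5 per trip; suppliers bear $6 per trip.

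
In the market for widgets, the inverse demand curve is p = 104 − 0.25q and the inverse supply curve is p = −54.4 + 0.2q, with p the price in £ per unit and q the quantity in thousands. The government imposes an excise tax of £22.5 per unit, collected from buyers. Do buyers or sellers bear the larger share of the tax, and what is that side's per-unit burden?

Buyers bear the larger share: £12.5 per unit.

Inverting to q(p) form: qd = 416 − 4p; qs = 5p + 272.
Before the tax: set 416 − 4p = 5p + 272 → p* = £16, q* = 352.
With the tax collected from buyers, demand (in seller-price terms) shifts: qd = 416 − 4(p + 22.5).
New equilibrium: buyers pay £28.5, sellers receive £6, q = 302. (Wedge: pb − ps = 22.5.)
Per-unit burden: buyers £12.5, sellers £10.
Buyers take the larger share because demand is less price-elastic here (demand slope 4 vs supply slope 5).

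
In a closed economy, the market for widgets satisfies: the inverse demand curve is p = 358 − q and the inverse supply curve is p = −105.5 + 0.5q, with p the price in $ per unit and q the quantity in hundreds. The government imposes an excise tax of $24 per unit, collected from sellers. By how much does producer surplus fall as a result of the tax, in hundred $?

Producer surplus falls by $2408 hundred.

Rewrite in direct form: qd = 358 − p and qs = 2p + 211.
Before the tax: set 358 − p = 2p + 211 → p* = $49, q* = 309.
With the tax collected from sellers, supply shifts: qs = 2(p − 24) + 211.
Solving gives q = 293 with consumers paying $65 and sellers receiving $41 (the $24 wedge).
ΔPS is the trapezoid between Q = 293 and Q = 309 of height $8: ½ · (309 + 293) · 8 = $2408.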